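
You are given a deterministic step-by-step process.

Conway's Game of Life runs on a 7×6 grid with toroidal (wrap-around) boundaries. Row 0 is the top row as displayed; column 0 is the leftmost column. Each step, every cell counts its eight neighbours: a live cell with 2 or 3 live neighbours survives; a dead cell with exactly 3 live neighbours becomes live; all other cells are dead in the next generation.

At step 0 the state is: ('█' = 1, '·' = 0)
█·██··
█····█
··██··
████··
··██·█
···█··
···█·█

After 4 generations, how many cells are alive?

8

0) █·██··
█····█
··██··
████··
··██·█
···█··
···█·█
1) ████··
█···██
···███
█·····
█·····
···█··
···█··
2) ████··
······
···█··
█···█·
······
······
·█·██·
3) ██·██·
·█·█··
······
······
······
······
██·██·
4) ······
██·██·
······
······
······
······
██·██·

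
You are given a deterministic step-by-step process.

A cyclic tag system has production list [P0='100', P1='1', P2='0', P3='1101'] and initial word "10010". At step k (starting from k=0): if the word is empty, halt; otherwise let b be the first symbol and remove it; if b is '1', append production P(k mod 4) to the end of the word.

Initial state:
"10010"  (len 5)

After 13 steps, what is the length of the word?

t=0: "10010"  (len 5)
t=1: "0010100"  (len 7)
t=2: "010100"  (len 6)
t=3: "10100"  (len 5)
t=4: "01001101"  (len 8)
t=5: "1001101"  (len 7)
t=6: "0011011"  (len 7)
t=7: "011011"  (len 6)
t=8: "11011"  (len 5)
t=9: "1011100"  (len 7)
t=10: "0111001"  (len 7)
t=11: "111001"  (len 6)
t=12: "110011101"  (len 9)
t=13: "10011101100"  (len 11)

11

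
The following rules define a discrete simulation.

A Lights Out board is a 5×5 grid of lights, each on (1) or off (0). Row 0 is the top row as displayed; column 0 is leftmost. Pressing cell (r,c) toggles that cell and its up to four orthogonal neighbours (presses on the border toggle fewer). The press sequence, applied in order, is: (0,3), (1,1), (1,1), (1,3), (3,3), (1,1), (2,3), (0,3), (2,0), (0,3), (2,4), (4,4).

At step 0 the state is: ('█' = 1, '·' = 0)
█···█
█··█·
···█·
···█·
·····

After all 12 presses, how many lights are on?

13

step 0: █···█
█··█·
···█·
···█·
·····
step 1: █·██·
█····
···█·
···█·
·····
step 2: ████·
·██··
·█·█·
···█·
·····
step 3: █·██·
█····
···█·
···█·
·····
step 4: █·█··
█·███
·····
···█·
·····
step 5: █·█··
█·███
···█·
··█·█
···█·
step 6: ███··
·█·██
·█·█·
··█·█
···█·
step 7: ███··
·█··█
·██·█
··███
···█·
step 8: ██·██
·█·██
·██·█
··███
···█·
step 9: ██·██
██·██
█·█·█
█·███
···█·
step 10: ███··
██··█
█·█·█
█·███
···█·
step 11: ███··
██···
█·██·
█·██·
···█·
step 12: ███··
██···
█·██·
█·███
····█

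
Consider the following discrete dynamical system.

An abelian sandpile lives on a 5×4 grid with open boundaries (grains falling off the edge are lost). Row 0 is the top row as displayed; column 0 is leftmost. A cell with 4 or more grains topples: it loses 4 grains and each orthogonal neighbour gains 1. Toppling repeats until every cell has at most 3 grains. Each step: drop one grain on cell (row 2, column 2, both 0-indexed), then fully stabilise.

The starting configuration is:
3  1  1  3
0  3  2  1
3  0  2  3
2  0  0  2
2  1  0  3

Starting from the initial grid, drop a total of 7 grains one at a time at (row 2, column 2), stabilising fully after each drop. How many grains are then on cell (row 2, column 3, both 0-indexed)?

0) 3  1  1  3
0  3  2  1
3  0  2  3
2  0  0  2
2  1  0  3
1) 3  1  1  3
0  3  2  1
3  0  3  3
2  0  0  2
2  1  0  3
2) 3  1  1  3
0  3  3  2
3  1  1  0
2  0  1  3
2  1  0  3
3) 3  1  1  3
0  3  3  2
3  1  2  0
2  0  1  3
2  1  0  3
4) 3  1  1  3
0  3  3  2
3  1  3  0
2  0  1  3
2  1  0  3
5) 3  2  2  3
1  0  1  3
3  3  1  1
2  0  2  3
2  1  0  3
6) 3  2  2  3
1  0  1  3
3  3  2  1
2  0  2  3
2  1  0  3
7) 3  2  2  3
1  0  1  3
3  3  3  1
2  0  2  3
2  1  0  3

1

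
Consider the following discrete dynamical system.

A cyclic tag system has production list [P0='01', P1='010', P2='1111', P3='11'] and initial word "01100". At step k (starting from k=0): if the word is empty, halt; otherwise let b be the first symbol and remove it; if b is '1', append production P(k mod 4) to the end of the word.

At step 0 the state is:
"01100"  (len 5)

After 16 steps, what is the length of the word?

k=0  "01100"  (len 5)
k=1  "1100"  (len 4)
k=2  "100010"  (len 6)
k=3  "000101111"  (len 9)
k=4  "00101111"  (len 8)
k=5  "0101111"  (len 7)
k=6  "101111"  (len 6)
k=7  "011111111"  (len 9)
k=8  "11111111"  (len 8)
k=9  "111111101"  (len 9)
k=10  "11111101010"  (len 11)
k=11  "11111010101111"  (len 14)
k=12  "111101010111111"  (len 15)
k=13  "1110101011111101"  (len 16)
k=14  "110101011111101010"  (len 18)
k=15  "101010111111010101111"  (len 21)
k=16  "0101011111101010111111"  (len 22)

22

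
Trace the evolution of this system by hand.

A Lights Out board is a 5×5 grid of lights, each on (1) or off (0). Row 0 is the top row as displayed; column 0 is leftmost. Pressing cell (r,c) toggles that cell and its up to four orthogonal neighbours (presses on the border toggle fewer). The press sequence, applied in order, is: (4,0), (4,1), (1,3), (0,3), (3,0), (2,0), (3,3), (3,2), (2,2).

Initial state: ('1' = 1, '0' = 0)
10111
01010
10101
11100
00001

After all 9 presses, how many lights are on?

14

0) 10111
01010
10101
11100
00001
1) 10111
01010
10101
01100
11001
2) 10111
01010
10101
00100
00101
3) 10101
01101
10111
00100
00101
4) 10010
01111
10111
00100
00101
5) 10010
01111
00111
11100
10101
6) 10010
11111
11111
01100
10101
7) 10010
11111
11101
01011
10111
8) 10010
11111
11001
00101
10011
9) 10010
11011
10111
00001
10011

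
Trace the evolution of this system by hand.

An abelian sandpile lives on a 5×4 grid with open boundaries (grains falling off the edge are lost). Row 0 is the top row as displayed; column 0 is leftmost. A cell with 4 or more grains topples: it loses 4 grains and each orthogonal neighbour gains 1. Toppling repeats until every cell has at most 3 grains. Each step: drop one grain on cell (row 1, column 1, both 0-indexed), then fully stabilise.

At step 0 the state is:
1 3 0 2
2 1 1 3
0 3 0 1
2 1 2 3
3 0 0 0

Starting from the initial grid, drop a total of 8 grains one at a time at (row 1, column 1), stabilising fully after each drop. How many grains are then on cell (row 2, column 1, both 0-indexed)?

2

0) 1 3 0 2
2 1 1 3
0 3 0 1
2 1 2 3
3 0 0 0
1) 1 3 0 2
2 2 1 3
0 3 0 1
2 1 2 3
3 0 0 0
2) 1 3 0 2
2 3 1 3
0 3 0 1
2 1 2 3
3 0 0 0
3) 2 0 1 2
3 2 2 3
1 0 1 1
2 2 2 3
3 0 0 0
4) 2 0 1 2
3 3 2 3
1 0 1 1
2 2 2 3
3 0 0 0
5) 3 1 1 2
0 1 3 3
2 1 1 1
2 2 2 3
3 0 0 0
6) 3 1 1 2
0 2 3 3
2 1 1 1
2 2 2 3
3 0 0 0
7) 3 1 1 2
0 3 3 3
2 1 1 1
2 2 2 3
3 0 0 0
8) 3 2 2 3
1 1 1 0
2 2 2 2
2 2 2 3
3 0 0 0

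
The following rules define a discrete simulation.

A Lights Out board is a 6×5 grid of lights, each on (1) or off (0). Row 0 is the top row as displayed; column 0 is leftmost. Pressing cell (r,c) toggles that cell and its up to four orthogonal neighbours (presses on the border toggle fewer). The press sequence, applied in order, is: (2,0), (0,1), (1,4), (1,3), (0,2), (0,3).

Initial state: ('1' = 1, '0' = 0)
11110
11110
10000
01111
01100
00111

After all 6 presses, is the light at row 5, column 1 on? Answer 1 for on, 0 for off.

0

k=0  11110
11110
10000
01111
01100
00111
k=1  11110
01110
01000
11111
01100
00111
k=2  00010
00110
01000
11111
01100
00111
k=3  00011
00101
01001
11111
01100
00111
k=4  00001
00010
01011
11111
01100
00111
k=5  01111
00110
01011
11111
01100
00111
k=6  01000
00100
01011
11111
01100
00111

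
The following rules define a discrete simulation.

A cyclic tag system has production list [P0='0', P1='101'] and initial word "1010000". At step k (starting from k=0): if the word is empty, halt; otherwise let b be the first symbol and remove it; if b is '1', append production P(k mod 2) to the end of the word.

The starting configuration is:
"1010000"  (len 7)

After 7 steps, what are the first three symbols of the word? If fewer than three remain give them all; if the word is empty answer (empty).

00

step 0: "1010000"  (len 7)
step 1: "0100000"  (len 7)
step 2: "100000"  (len 6)
step 3: "000000"  (len 6)
step 4: "00000"  (len 5)
step 5: "0000"  (len 4)
step 6: "000"  (len 3)
step 7: "00"  (len 2)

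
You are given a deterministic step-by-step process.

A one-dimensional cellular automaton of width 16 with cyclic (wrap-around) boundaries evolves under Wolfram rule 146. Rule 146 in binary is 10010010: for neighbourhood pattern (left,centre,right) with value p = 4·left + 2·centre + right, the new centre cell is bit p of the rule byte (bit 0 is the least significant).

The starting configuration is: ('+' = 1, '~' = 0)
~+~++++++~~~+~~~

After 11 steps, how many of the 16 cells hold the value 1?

0) ~+~++++++~~~+~~~
1) +~~~++++~+~+~+~~
2) ~+~+~++~~~~~~~++
3) ~~~~~~~+~~~~~+~~
4) ~~~~~~+~+~~~+~+~
5) ~~~~~+~~~+~+~~~+
6) +~~~+~+~+~~~+~+~
7) ~+~+~~~~~+~+~~~~
8) +~~~+~~~+~~~+~~~
9) ~+~+~+~+~+~+~+~+
10) ~~~~~~~~~~~~~~~~
11) ~~~~~~~~~~~~~~~~

0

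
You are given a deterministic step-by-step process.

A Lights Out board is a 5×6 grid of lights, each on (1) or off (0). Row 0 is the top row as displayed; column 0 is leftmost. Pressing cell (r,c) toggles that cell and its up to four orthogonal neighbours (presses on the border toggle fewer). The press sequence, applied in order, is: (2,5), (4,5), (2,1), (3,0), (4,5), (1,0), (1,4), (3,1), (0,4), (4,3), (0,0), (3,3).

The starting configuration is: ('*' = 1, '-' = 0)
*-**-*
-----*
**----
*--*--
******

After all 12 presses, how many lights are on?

0) *-**-*
-----*
**----
*--*--
******
1) *-**-*
------
**--**
*--*-*
******
2) *-**-*
------
**--**
*--*--
****--
3) *-**-*
-*----
--*-**
**-*--
****--
4) *-**-*
-*----
*-*-**
---*--
-***--
5) *-**-*
-*----
*-*-**
---*-*
-*****
6) --**-*
*-----
--*-**
---*-*
-*****
7) --****
*--***
--*--*
---*-*
-*****
8) --****
*--***
-**--*
****-*
--****
9) --*---
*--*-*
-**--*
****-*
--****
10) --*---
*--*-*
-**--*
***--*
-----*
11) ***---
---*-*
-**--*
***--*
-----*
12) ***---
---*-*
-***-*
**-***
---*-*

16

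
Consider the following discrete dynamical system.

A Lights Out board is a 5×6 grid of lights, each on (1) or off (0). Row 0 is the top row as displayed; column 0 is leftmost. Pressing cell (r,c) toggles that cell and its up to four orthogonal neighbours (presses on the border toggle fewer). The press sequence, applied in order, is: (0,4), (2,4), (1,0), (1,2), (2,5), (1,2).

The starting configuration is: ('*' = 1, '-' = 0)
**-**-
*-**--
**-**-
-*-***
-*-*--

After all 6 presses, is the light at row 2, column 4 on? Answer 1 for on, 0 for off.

1

k=0  **-**-
*-**--
**-**-
-*-***
-*-*--
k=1  **---*
*-***-
**-**-
-*-***
-*-*--
k=2  **---*
*-**--
**---*
-*-*-*
-*-*--
k=3  -*---*
-***--
-*---*
-*-*-*
-*-*--
k=4  -**--*
------
-**--*
-*-*-*
-*-*--
k=5  -**--*
-----*
-**-*-
-*-*--
-*-*--
k=6  -*---*
-***-*
-*--*-
-*-*--
-*-*--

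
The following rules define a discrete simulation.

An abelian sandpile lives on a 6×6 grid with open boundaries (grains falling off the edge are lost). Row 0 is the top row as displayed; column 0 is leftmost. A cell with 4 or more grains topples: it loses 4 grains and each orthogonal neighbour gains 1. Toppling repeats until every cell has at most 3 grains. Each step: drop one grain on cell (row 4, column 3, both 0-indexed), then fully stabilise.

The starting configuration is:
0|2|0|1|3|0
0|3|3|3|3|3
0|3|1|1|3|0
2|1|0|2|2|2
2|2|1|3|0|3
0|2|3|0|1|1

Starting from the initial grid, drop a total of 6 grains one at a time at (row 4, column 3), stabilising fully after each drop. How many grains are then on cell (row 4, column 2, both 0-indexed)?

k=0  0|2|0|1|3|0
0|3|3|3|3|3
0|3|1|1|3|0
2|1|0|2|2|2
2|2|1|3|0|3
0|2|3|0|1|1
k=1  0|2|0|1|3|0
0|3|3|3|3|3
0|3|1|1|3|0
2|1|0|3|2|2
2|2|2|0|1|3
0|2|3|1|1|1
k=2  0|2|0|1|3|0
0|3|3|3|3|3
0|3|1|1|3|0
2|1|0|3|2|2
2|2|2|1|1|3
0|2|3|1|1|1
k=3  0|2|0|1|3|0
0|3|3|3|3|3
0|3|1|1|3|0
2|1|0|3|2|2
2|2|2|2|1|3
0|2|3|1|1|1
k=4  0|2|0|1|3|0
0|3|3|3|3|3
0|3|1|1|3|0
2|1|0|3|2|2
2|2|2|3|1|3
0|2|3|1|1|1
k=5  0|2|0|1|3|0
0|3|3|3|3|3
0|3|1|2|3|0
2|1|1|0|3|2
2|2|3|1|2|3
0|2|3|2|1|1
k=6  0|2|0|1|3|0
0|3|3|3|3|3
0|3|1|2|3|0
2|1|1|0|3|2
2|2|3|2|2|3
0|2|3|2|1|1

3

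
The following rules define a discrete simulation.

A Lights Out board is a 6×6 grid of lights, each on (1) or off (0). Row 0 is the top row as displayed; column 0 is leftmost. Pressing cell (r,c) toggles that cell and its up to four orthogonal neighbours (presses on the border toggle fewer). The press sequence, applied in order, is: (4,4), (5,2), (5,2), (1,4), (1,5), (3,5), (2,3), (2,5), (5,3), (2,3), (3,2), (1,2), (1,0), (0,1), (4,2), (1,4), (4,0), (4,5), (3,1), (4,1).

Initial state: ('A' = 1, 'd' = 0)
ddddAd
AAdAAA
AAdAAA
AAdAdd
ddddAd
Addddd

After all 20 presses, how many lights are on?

t=0: ddddAd
AAdAAA
AAdAAA
AAdAdd
ddddAd
Addddd
t=1: ddddAd
AAdAAA
AAdAAA
AAdAAd
dddAdA
AdddAd
t=2: ddddAd
AAdAAA
AAdAAA
AAdAAd
ddAAdA
AAAAAd
t=3: ddddAd
AAdAAA
AAdAAA
AAdAAd
dddAdA
AdddAd
t=4: dddddd
AAdddd
AAdAdA
AAdAAd
dddAdA
AdddAd
t=5: dddddA
AAddAA
AAdAdd
AAdAAd
dddAdA
AdddAd
t=6: dddddA
AAddAA
AAdAdA
AAdAdA
dddAdd
AdddAd
t=7: dddddA
AAdAAA
AAAdAA
AAdddA
dddAdd
AdddAd
t=8: dddddA
AAdAAd
AAAddd
AAdddd
dddAdd
AdddAd
t=9: dddddA
AAdAAd
AAAddd
AAdddd
dddddd
AdAAdd
t=10: dddddA
AAddAd
AAdAAd
AAdAdd
dddddd
AdAAdd
t=11: dddddA
AAddAd
AAAAAd
AdAddd
ddAddd
AdAAdd
t=12: ddAddA
AdAAAd
AAdAAd
AdAddd
ddAddd
AdAAdd
t=13: AdAddA
dAAAAd
dAdAAd
AdAddd
ddAddd
AdAAdd
t=14: dAdddA
ddAAAd
dAdAAd
AdAddd
ddAddd
AdAAdd
t=15: dAdddA
ddAAAd
dAdAAd
Addddd
dAdAdd
AddAdd
t=16: dAddAA
ddAddA
dAdAdd
Addddd
dAdAdd
AddAdd
t=17: dAddAA
ddAddA
dAdAdd
dddddd
AddAdd
dddAdd
t=18: dAddAA
ddAddA
dAdAdd
dddddA
AddAAA
dddAdA
t=19: dAddAA
ddAddA
dddAdd
AAAddA
AAdAAA
dddAdA
t=20: dAddAA
ddAddA
dddAdd
AdAddA
ddAAAA
dAdAdA

16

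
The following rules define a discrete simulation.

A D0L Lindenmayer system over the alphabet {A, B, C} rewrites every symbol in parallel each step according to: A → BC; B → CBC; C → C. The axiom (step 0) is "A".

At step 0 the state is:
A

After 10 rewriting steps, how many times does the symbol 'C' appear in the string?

19

gen 0: A
gen 1: BC
gen 2: CBCC
gen 3: CCBCCC
gen 4: CCCBCCCC
gen 5: CCCCBCCCCC
gen 6: CCCCCBCCCCCC
gen 7: CCCCCCBCCCCCCC
gen 8: CCCCCCCBCCCCCCCC
gen 9: CCCCCCCCBCCCCCCCCC
gen 10: CCCCCCCCCBCCCCCCCCCC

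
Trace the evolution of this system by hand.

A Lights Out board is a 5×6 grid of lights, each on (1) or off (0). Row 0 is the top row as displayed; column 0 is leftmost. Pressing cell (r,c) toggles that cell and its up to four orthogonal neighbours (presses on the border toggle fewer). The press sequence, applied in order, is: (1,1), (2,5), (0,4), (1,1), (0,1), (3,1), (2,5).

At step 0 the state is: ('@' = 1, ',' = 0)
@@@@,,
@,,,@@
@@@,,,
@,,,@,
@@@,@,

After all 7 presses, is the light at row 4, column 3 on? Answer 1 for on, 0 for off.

0

0) @@@@,,
@,,,@@
@@@,,,
@,,,@,
@@@,@,
1) @,@@,,
,@@,@@
@,@,,,
@,,,@,
@@@,@,
2) @,@@,,
,@@,@,
@,@,@@
@,,,@@
@@@,@,
3) @,@,@@
,@@,,,
@,@,@@
@,,,@@
@@@,@,
4) @@@,@@
@,,,,,
@@@,@@
@,,,@@
@@@,@,
5) ,,,,@@
@@,,,,
@@@,@@
@,,,@@
@@@,@,
6) ,,,,@@
@@,,,,
@,@,@@
,@@,@@
@,@,@,
7) ,,,,@@
@@,,,@
@,@,,,
,@@,@,
@,@,@,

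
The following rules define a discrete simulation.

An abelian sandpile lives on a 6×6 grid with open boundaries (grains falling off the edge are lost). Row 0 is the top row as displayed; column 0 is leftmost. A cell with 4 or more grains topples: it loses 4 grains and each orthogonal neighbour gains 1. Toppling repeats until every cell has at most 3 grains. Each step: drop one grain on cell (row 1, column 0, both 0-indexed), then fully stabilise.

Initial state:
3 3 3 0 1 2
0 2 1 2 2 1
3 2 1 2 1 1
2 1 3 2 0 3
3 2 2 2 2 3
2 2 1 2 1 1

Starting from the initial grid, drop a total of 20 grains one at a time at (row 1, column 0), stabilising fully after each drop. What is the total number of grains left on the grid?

67

t=0: 3 3 3 0 1 2
0 2 1 2 2 1
3 2 1 2 1 1
2 1 3 2 0 3
3 2 2 2 2 3
2 2 1 2 1 1
t=1: 3 3 3 0 1 2
1 2 1 2 2 1
3 2 1 2 1 1
2 1 3 2 0 3
3 2 2 2 2 3
2 2 1 2 1 1
t=2: 3 3 3 0 1 2
2 2 1 2 2 1
3 2 1 2 1 1
2 1 3 2 0 3
3 2 2 2 2 3
2 2 1 2 1 1
t=3: 3 3 3 0 1 2
3 2 1 2 2 1
3 2 1 2 1 1
2 1 3 2 0 3
3 2 2 2 2 3
2 2 1 2 1 1
t=4: 1 2 0 1 1 2
3 1 3 2 2 1
1 0 2 2 1 1
3 2 3 2 0 3
3 2 2 2 2 3
2 2 1 2 1 1
t=5: 2 2 0 1 1 2
0 2 3 2 2 1
2 0 2 2 1 1
3 2 3 2 0 3
3 2 2 2 2 3
2 2 1 2 1 1
t=6: 2 2 0 1 1 2
1 2 3 2 2 1
2 0 2 2 1 1
3 2 3 2 0 3
3 2 2 2 2 3
2 2 1 2 1 1
t=7: 2 2 0 1 1 2
2 2 3 2 2 1
2 0 2 2 1 1
3 2 3 2 0 3
3 2 2 2 2 3
2 2 1 2 1 1
t=8: 2 2 0 1 1 2
3 2 3 2 2 1
2 0 2 2 1 1
3 2 3 2 0 3
3 2 2 2 2 3
2 2 1 2 1 1
t=9: 3 2 0 1 1 2
0 3 3 2 2 1
3 0 2 2 1 1
3 2 3 2 0 3
3 2 2 2 2 3
2 2 1 2 1 1
t=10: 3 2 0 1 1 2
1 3 3 2 2 1
3 0 2 2 1 1
3 2 3 2 0 3
3 2 2 2 2 3
2 2 1 2 1 1
t=11: 3 2 0 1 1 2
2 3 3 2 2 1
3 0 2 2 1 1
3 2 3 2 0 3
3 2 2 2 2 3
2 2 1 2 1 1
t=12: 3 2 0 1 1 2
3 3 3 2 2 1
3 0 2 2 1 1
3 2 3 2 0 3
3 2 2 2 2 3
2 2 1 2 1 1
t=13: 1 0 2 1 1 2
3 2 0 3 2 1
1 2 3 2 1 1
1 3 3 2 0 3
0 3 2 2 2 3
3 2 1 2 1 1
t=14: 2 0 2 1 1 2
0 3 0 3 2 1
2 2 3 2 1 1
1 3 3 2 0 3
0 3 2 2 2 3
3 2 1 2 1 1
t=15: 2 0 2 1 1 2
1 3 0 3 2 1
2 2 3 2 1 1
1 3 3 2 0 3
0 3 2 2 2 3
3 2 1 2 1 1
t=16: 2 0 2 1 1 2
2 3 0 3 2 1
2 2 3 2 1 1
1 3 3 2 0 3
0 3 2 2 2 3
3 2 1 2 1 1
t=17: 2 0 2 1 1 2
3 3 0 3 2 1
2 2 3 2 1 1
1 3 3 2 0 3
0 3 2 2 2 3
3 2 1 2 1 1
t=18: 3 1 2 1 1 2
1 0 1 3 2 1
3 3 3 2 1 1
1 3 3 2 0 3
0 3 2 2 2 3
3 2 1 2 1 1
t=19: 3 1 2 1 1 2
2 0 1 3 2 1
3 3 3 2 1 1
1 3 3 2 0 3
0 3 2 2 2 3
3 2 1 2 1 1
t=20: 3 1 2 1 1 2
3 0 1 3 2 1
3 3 3 2 1 1
1 3 3 2 0 3
0 3 2 2 2 3
3 2 1 2 1 1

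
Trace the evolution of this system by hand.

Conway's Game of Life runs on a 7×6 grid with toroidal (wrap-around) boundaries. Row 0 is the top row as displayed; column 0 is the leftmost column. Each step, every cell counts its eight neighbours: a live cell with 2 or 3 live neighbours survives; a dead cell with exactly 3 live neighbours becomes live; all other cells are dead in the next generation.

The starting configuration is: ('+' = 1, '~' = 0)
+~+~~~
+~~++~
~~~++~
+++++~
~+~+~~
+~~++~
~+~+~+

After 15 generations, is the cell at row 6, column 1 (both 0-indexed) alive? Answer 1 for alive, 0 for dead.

0

0) +~+~~~
+~~++~
~~~++~
+++++~
~+~+~~
+~~++~
~+~+~+
1) +~+~~~
~++~+~
+~~~~~
++~~~+
~~~~~~
++~+~+
~+~+~+
2) +~~~++
+~++~+
~~+~~~
++~~~+
~~+~+~
~+~~~+
~~~+~+
3) ~++~~~
+~++~~
~~+++~
++++~+
~~+~+~
+~++~+
~~~~~~
4) ~+++~~
~~~~+~
~~~~~~
+~~~~+
~~~~~~
~+++++
+~~+~~
5) ~++++~
~~++~~
~~~~~+
~~~~~~
~+++~~
++++++
+~~~~+
6) ++~~++
~+~~~~
~~~~~~
~~+~~~
~~~~~+
~~~~~~
~~~~~~
7) ++~~~+
~+~~~+
~~~~~~
~~~~~~
~~~~~~
~~~~~~
+~~~~+
8) ~+~~+~
~+~~~+
~~~~~~
~~~~~~
~~~~~~
~~~~~~
~+~~~+
9) ~++~++
+~~~~~
~~~~~~
~~~~~~
~~~~~~
~~~~~~
+~~~~~
10) ~+~~~+
++~~~+
~~~~~~
~~~~~~
~~~~~~
~~~~~~
++~~~+
11) ~~+~+~
~+~~~+
+~~~~~
~~~~~~
~~~~~~
+~~~~~
~+~~~+
12) ~++~++
++~~~+
+~~~~~
~~~~~~
~~~~~~
+~~~~~
++~~~+
13) ~~+~+~
~~+~+~
++~~~+
~~~~~~
~~~~~~
++~~~+
~~+~+~
14) ~++~++
+~+~+~
++~~~+
+~~~~~
+~~~~~
++~~~+
+~+~+~
15) ~~+~+~
~~+~+~
~~~~~~
~~~~~~
~~~~~~
~~~~~~
~~+~+~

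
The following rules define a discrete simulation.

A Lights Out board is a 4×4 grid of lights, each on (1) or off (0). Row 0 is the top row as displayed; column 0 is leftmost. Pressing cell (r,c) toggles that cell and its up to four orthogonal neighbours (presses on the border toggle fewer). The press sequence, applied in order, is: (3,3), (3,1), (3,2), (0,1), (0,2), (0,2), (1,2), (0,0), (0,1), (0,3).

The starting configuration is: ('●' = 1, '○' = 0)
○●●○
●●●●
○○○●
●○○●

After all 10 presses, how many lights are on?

0) ○●●○
●●●●
○○○●
●○○●
1) ○●●○
●●●●
○○○○
●○●○
2) ○●●○
●●●●
○●○○
○●○○
3) ○●●○
●●●●
○●●○
○○●●
4) ●○○○
●○●●
○●●○
○○●●
5) ●●●●
●○○●
○●●○
○○●●
6) ●○○○
●○●●
○●●○
○○●●
7) ●○●○
●●○○
○●○○
○○●●
8) ○●●○
○●○○
○●○○
○○●●
9) ●○○○
○○○○
○●○○
○○●●
10) ●○●●
○○○●
○●○○
○○●●

7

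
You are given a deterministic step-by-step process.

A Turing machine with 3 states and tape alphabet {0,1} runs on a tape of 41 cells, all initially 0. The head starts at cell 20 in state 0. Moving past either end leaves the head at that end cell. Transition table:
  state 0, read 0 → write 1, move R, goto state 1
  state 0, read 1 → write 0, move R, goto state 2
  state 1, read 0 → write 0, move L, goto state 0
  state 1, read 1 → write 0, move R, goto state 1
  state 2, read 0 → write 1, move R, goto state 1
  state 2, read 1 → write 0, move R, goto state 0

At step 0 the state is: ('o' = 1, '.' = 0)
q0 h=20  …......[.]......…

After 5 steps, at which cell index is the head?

21

0) q0 h=20  …......[.]......…
1) q1 h=21  ….....o[.]......…
2) q0 h=20  …......[o]......…
3) q2 h=21  …......[.]......…
4) q1 h=22  ….....o[.]......…
5) q0 h=21  …......[o]......…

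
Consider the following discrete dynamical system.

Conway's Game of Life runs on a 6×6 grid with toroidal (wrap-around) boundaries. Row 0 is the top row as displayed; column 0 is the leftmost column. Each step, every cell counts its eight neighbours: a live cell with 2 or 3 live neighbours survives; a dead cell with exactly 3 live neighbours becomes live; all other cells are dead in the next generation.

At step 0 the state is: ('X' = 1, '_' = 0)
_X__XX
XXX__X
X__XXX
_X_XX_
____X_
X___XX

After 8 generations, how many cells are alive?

step 0: _X__XX
XXX__X
X__XXX
_X_XX_
____X_
X___XX
step 1: __XX__
__X___
______
X_X___
X_____
X__X__
step 2: _XXX__
__XX__
_X____
_X____
X____X
_XXX__
step 3: ____X_
___X__
_X____
_X____
X_____
___XX_
step 4: ____X_
______
__X___
XX____
______
___XXX
step 5: ___XXX
______
_X____
_X____
X___XX
___XXX
step 6: ___X_X
____X_
______
_X___X
X__X__
______
step 7: ____X_
____X_
______
X_____
X_____
____X_
step 8: ___XXX
______
______
______
_____X
_____X

5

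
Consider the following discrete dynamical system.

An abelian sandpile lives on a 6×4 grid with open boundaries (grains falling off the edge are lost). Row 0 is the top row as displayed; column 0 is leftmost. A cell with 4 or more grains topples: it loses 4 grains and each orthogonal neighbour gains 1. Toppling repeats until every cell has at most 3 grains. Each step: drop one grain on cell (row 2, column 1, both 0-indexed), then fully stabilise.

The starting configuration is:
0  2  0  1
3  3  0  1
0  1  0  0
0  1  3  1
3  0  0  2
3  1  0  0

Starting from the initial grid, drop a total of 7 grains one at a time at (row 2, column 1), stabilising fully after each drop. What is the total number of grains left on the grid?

31

0) 0  2  0  1
3  3  0  1
0  1  0  0
0  1  3  1
3  0  0  2
3  1  0  0
1) 0  2  0  1
3  3  0  1
0  2  0  0
0  1  3  1
3  0  0  2
3  1  0  0
2) 0  2  0  1
3  3  0  1
0  3  0  0
0  1  3  1
3  0  0  2
3  1  0  0
3) 1  3  0  1
0  1  1  1
2  1  1  0
0  2  3  1
3  0  0  2
3  1  0  0
4) 1  3  0  1
0  1  1  1
2  2  1  0
0  2  3  1
3  0  0  2
3  1  0  0
5) 1  3  0  1
0  1  1  1
2  3  1  0
0  2  3  1
3  0  0  2
3  1  0  0
6) 1  3  0  1
0  2  1  1
3  0  2  0
0  3  3  1
3  0  0  2
3  1  0  0
7) 1  3  0  1
0  2  1  1
3  1  2  0
0  3  3  1
3  0  0  2
3  1  0  0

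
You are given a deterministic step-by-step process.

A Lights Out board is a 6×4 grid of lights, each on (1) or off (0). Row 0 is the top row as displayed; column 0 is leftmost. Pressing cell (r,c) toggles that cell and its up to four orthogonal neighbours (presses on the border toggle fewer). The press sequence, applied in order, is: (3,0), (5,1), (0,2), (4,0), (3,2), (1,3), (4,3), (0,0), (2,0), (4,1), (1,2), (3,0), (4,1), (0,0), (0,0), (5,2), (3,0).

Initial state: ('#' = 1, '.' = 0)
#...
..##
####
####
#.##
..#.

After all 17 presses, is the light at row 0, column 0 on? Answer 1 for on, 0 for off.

0

k=0  #...
..##
####
####
#.##
..#.
k=1  #...
..##
.###
..##
..##
..#.
k=2  #...
..##
.###
..##
.###
##..
k=3  ####
...#
.###
..##
.###
##..
k=4  ####
...#
.###
#.##
#.##
.#..
k=5  ####
...#
.#.#
##..
#..#
.#..
k=6  ###.
..#.
.#..
##..
#..#
.#..
k=7  ###.
..#.
.#..
##.#
#.#.
.#.#
k=8  ..#.
#.#.
.#..
##.#
#.#.
.#.#
k=9  ..#.
..#.
#...
.#.#
#.#.
.#.#
k=10  ..#.
..#.
#...
...#
.#..
...#
k=11  ....
.#.#
#.#.
...#
.#..
...#
k=12  ....
.#.#
..#.
##.#
##..
...#
k=13  ....
.#.#
..#.
#..#
..#.
.#.#
k=14  ##..
##.#
..#.
#..#
..#.
.#.#
k=15  ....
.#.#
..#.
#..#
..#.
.#.#
k=16  ....
.#.#
..#.
#..#
....
..#.
k=17  ....
.#.#
#.#.
.#.#
#...
..#.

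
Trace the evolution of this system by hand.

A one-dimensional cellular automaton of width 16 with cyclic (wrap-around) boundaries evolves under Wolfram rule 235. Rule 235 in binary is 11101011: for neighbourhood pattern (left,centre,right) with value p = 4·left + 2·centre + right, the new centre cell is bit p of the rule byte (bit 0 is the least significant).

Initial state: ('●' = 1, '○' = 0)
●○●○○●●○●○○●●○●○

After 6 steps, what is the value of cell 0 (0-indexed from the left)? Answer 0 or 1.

1

k=0  ●○●○○●●○●○○●●○●○
k=1  ○●○○●●●●○○●●●●○●
k=2  ●○○●●●●●○●●●●●●○
k=3  ○○●●●●●●●●●●●●●●
k=4  ○●●●●●●●●●●●●●●●
k=5  ●●●●●●●●●●●●●●●●
k=6  ●●●●●●●●●●●●●●●●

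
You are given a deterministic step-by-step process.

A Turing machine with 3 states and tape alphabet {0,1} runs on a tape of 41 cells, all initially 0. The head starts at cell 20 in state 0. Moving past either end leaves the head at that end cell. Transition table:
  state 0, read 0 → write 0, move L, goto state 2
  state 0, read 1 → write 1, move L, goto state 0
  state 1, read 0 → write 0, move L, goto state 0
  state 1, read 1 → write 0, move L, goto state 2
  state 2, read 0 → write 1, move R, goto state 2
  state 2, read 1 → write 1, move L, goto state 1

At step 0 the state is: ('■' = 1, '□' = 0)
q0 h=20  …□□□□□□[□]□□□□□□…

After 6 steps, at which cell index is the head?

gen 0: q0 h=20  …□□□□□□[□]□□□□□□…
gen 1: q2 h=19  …□□□□□□[□]□□□□□□…
gen 2: q2 h=20  …□□□□□■[□]□□□□□□…
gen 3: q2 h=21  …□□□□■■[□]□□□□□□…
gen 4: q2 h=22  …□□□■■■[□]□□□□□□…
gen 5: q2 h=23  …□□■■■■[□]□□□□□□…
gen 6: q2 h=24  …□■■■■■[□]□□□□□□…

24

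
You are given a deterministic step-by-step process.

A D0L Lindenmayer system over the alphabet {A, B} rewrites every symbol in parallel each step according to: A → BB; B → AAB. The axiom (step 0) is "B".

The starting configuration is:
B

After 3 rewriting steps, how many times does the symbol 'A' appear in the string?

10

[0] B
[1] AAB
[2] BBBBAAB
[3] AABAABAABAABBBBBAAB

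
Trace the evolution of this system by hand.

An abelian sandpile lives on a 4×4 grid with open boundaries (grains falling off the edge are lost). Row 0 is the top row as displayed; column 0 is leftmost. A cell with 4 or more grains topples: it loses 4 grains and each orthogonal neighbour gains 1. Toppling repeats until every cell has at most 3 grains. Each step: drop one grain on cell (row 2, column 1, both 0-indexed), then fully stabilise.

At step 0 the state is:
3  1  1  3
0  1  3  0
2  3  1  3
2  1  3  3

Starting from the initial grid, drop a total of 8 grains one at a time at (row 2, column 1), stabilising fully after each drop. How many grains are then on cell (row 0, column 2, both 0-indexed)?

gen 0: 3  1  1  3
0  1  3  0
2  3  1  3
2  1  3  3
gen 1: 3  1  1  3
0  2  3  0
3  0  2  3
2  2  3  3
gen 2: 3  1  1  3
0  2  3  0
3  1  2  3
2  2  3  3
gen 3: 3  1  1  3
0  2  3  0
3  2  2  3
2  2  3  3
gen 4: 3  1  1  3
0  2  3  0
3  3  2  3
2  2  3  3
gen 5: 3  1  1  3
1  3  3  0
0  1  3  3
3  3  3  3
gen 6: 3  1  1  3
1  3  3  0
0  2  3  3
3  3  3  3
gen 7: 3  1  1  3
1  3  3  0
0  3  3  3
3  3  3  3
gen 8: 3  2  2  3
2  1  1  2
2  3  3  1
0  2  2  1

2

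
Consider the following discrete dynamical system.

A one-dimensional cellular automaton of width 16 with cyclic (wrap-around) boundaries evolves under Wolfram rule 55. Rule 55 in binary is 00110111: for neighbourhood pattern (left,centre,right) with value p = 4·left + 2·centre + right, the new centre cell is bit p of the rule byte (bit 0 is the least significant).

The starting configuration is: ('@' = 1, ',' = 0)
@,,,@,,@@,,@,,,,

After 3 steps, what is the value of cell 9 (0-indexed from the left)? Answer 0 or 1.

1

0) @,,,@,,@@,,@,,,,
1) @@@@@@@,,@@@@@@@
2) ,,,,,,,@@,,,,,,,
3) @@@@@@@,,@@@@@@@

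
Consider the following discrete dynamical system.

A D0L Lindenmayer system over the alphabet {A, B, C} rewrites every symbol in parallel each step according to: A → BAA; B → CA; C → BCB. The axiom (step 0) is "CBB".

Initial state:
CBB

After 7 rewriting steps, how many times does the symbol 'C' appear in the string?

t=0: CBB
t=1: BCBCACA
t=2: CABCBCABCBBAABCBBAA
t=3: BCBBAACABCBCABCBBAACABCBCACABAABAACABCBCACABAABAA
t=4: CABCBCACABAABAABCBBAACABCBCABCBBAACABCBCACABAABAABCBBAACAB…ACABAABAACABAABAABCBBAACABCBCABCBBAABCBBAACABAABAACABAABAA  (len 131)
t=5: BCBBAACABCBCABCBBAABCBBAACABAABAACABAABAACABCBCACABAABAABC…ABCBCACABAABAABCBBAACABAABAACABAABAABCBBAACABAABAACABAABAA  (len 347)
t=6: CABCBCACABAABAABCBBAACABCBCABCBBAACABCBCACABAABAACABCBCACA…ABCBCACABAABAABCBBAACABAABAACABAABAABCBBAACABAABAACABAABAA  (len 927)
t=7: BCBBAACABCBCABCBBAABCBBAACABAABAACABAABAACABCBCACABAABAABC…ABCBCACABAABAABCBBAACABAABAACABAABAABCBBAACABAABAACABAABAA  (len 2473)

497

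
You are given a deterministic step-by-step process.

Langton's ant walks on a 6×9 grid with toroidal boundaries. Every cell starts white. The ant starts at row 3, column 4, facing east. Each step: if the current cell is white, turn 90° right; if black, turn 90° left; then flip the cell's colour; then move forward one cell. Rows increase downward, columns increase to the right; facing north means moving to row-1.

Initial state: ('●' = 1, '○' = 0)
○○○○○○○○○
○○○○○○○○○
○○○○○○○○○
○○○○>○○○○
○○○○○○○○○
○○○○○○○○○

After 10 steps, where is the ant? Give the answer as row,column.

gen 0: ○○○○○○○○○
○○○○○○○○○
○○○○○○○○○
○○○○>○○○○
○○○○○○○○○
○○○○○○○○○
gen 1: ○○○○○○○○○
○○○○○○○○○
○○○○○○○○○
○○○○●○○○○
○○○○v○○○○
○○○○○○○○○
gen 2: ○○○○○○○○○
○○○○○○○○○
○○○○○○○○○
○○○○●○○○○
○○○<●○○○○
○○○○○○○○○
gen 3: ○○○○○○○○○
○○○○○○○○○
○○○○○○○○○
○○○^●○○○○
○○○●●○○○○
○○○○○○○○○
gen 4: ○○○○○○○○○
○○○○○○○○○
○○○○○○○○○
○○○●>○○○○
○○○●●○○○○
○○○○○○○○○
gen 5: ○○○○○○○○○
○○○○○○○○○
○○○○^○○○○
○○○●○○○○○
○○○●●○○○○
○○○○○○○○○
gen 6: ○○○○○○○○○
○○○○○○○○○
○○○○●>○○○
○○○●○○○○○
○○○●●○○○○
○○○○○○○○○
gen 7: ○○○○○○○○○
○○○○○○○○○
○○○○●●○○○
○○○●○v○○○
○○○●●○○○○
○○○○○○○○○
gen 8: ○○○○○○○○○
○○○○○○○○○
○○○○●●○○○
○○○●<●○○○
○○○●●○○○○
○○○○○○○○○
gen 9: ○○○○○○○○○
○○○○○○○○○
○○○○^●○○○
○○○●●●○○○
○○○●●○○○○
○○○○○○○○○
gen 10: ○○○○○○○○○
○○○○○○○○○
○○○<○●○○○
○○○●●●○○○
○○○●●○○○○
○○○○○○○○○

2,3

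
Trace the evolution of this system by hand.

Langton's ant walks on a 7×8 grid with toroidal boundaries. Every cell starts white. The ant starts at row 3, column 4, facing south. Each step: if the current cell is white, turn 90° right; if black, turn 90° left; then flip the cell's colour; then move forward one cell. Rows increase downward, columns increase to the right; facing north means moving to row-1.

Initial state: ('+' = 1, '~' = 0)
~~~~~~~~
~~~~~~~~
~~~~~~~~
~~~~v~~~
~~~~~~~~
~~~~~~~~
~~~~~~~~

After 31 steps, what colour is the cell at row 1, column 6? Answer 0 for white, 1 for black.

1

step 0: ~~~~~~~~
~~~~~~~~
~~~~~~~~
~~~~v~~~
~~~~~~~~
~~~~~~~~
~~~~~~~~
step 1: ~~~~~~~~
~~~~~~~~
~~~~~~~~
~~~<+~~~
~~~~~~~~
~~~~~~~~
~~~~~~~~
step 2: ~~~~~~~~
~~~~~~~~
~~~^~~~~
~~~++~~~
~~~~~~~~
~~~~~~~~
~~~~~~~~
step 3: ~~~~~~~~
~~~~~~~~
~~~+>~~~
~~~++~~~
~~~~~~~~
~~~~~~~~
~~~~~~~~
step 4: ~~~~~~~~
~~~~~~~~
~~~++~~~
~~~+v~~~
~~~~~~~~
~~~~~~~~
~~~~~~~~
step 5: ~~~~~~~~
~~~~~~~~
~~~++~~~
~~~+~>~~
~~~~~~~~
~~~~~~~~
~~~~~~~~
step 6: ~~~~~~~~
~~~~~~~~
~~~++~~~
~~~+~+~~
~~~~~v~~
~~~~~~~~
~~~~~~~~
step 7: ~~~~~~~~
~~~~~~~~
~~~++~~~
~~~+~+~~
~~~~<+~~
~~~~~~~~
~~~~~~~~
step 8: ~~~~~~~~
~~~~~~~~
~~~++~~~
~~~+^+~~
~~~~++~~
~~~~~~~~
~~~~~~~~
step 9: ~~~~~~~~
~~~~~~~~
~~~++~~~
~~~++>~~
~~~~++~~
~~~~~~~~
~~~~~~~~
step 10: ~~~~~~~~
~~~~~~~~
~~~++^~~
~~~++~~~
~~~~++~~
~~~~~~~~
~~~~~~~~
step 11: ~~~~~~~~
~~~~~~~~
~~~+++>~
~~~++~~~
~~~~++~~
~~~~~~~~
~~~~~~~~
step 12: ~~~~~~~~
~~~~~~~~
~~~++++~
~~~++~v~
~~~~++~~
~~~~~~~~
~~~~~~~~
step 13: ~~~~~~~~
~~~~~~~~
~~~++++~
~~~++<+~
~~~~++~~
~~~~~~~~
~~~~~~~~
step 14: ~~~~~~~~
~~~~~~~~
~~~++^+~
~~~++++~
~~~~++~~
~~~~~~~~
~~~~~~~~
step 15: ~~~~~~~~
~~~~~~~~
~~~+<~+~
~~~++++~
~~~~++~~
~~~~~~~~
~~~~~~~~
step 16: ~~~~~~~~
~~~~~~~~
~~~+~~+~
~~~+v++~
~~~~++~~
~~~~~~~~
~~~~~~~~
step 17: ~~~~~~~~
~~~~~~~~
~~~+~~+~
~~~+~>+~
~~~~++~~
~~~~~~~~
~~~~~~~~
step 18: ~~~~~~~~
~~~~~~~~
~~~+~^+~
~~~+~~+~
~~~~++~~
~~~~~~~~
~~~~~~~~
step 19: ~~~~~~~~
~~~~~~~~
~~~+~+>~
~~~+~~+~
~~~~++~~
~~~~~~~~
~~~~~~~~
step 20: ~~~~~~~~
~~~~~~^~
~~~+~+~~
~~~+~~+~
~~~~++~~
~~~~~~~~
~~~~~~~~
step 21: ~~~~~~~~
~~~~~~+>
~~~+~+~~
~~~+~~+~
~~~~++~~
~~~~~~~~
~~~~~~~~
step 22: ~~~~~~~~
~~~~~~++
~~~+~+~v
~~~+~~+~
~~~~++~~
~~~~~~~~
~~~~~~~~
step 23: ~~~~~~~~
~~~~~~++
~~~+~+<+
~~~+~~+~
~~~~++~~
~~~~~~~~
~~~~~~~~
step 24: ~~~~~~~~
~~~~~~^+
~~~+~+++
~~~+~~+~
~~~~++~~
~~~~~~~~
~~~~~~~~
step 25: ~~~~~~~~
~~~~~<~+
~~~+~+++
~~~+~~+~
~~~~++~~
~~~~~~~~
~~~~~~~~
step 26: ~~~~~^~~
~~~~~+~+
~~~+~+++
~~~+~~+~
~~~~++~~
~~~~~~~~
~~~~~~~~
step 27: ~~~~~+>~
~~~~~+~+
~~~+~+++
~~~+~~+~
~~~~++~~
~~~~~~~~
~~~~~~~~
step 28: ~~~~~++~
~~~~~+v+
~~~+~+++
~~~+~~+~
~~~~++~~
~~~~~~~~
~~~~~~~~
step 29: ~~~~~++~
~~~~~<++
~~~+~+++
~~~+~~+~
~~~~++~~
~~~~~~~~
~~~~~~~~
step 30: ~~~~~++~
~~~~~~++
~~~+~v++
~~~+~~+~
~~~~++~~
~~~~~~~~
~~~~~~~~
step 31: ~~~~~++~
~~~~~~++
~~~+~~>+
~~~+~~+~
~~~~++~~
~~~~~~~~
~~~~~~~~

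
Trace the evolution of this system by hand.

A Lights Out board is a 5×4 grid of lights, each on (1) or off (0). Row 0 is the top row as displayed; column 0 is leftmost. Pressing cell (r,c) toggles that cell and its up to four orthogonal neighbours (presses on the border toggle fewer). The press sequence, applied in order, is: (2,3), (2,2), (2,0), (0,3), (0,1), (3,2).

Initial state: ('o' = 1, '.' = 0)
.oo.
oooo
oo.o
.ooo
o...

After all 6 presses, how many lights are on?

12

k=0  .oo.
oooo
oo.o
.ooo
o...
k=1  .oo.
ooo.
ooo.
.oo.
o...
k=2  .oo.
oo..
o..o
.o..
o...
k=3  .oo.
.o..
.o.o
oo..
o...
k=4  .o.o
.o.o
.o.o
oo..
o...
k=5  o.oo
...o
.o.o
oo..
o...
k=6  o.oo
...o
.ooo
o.oo
o.o.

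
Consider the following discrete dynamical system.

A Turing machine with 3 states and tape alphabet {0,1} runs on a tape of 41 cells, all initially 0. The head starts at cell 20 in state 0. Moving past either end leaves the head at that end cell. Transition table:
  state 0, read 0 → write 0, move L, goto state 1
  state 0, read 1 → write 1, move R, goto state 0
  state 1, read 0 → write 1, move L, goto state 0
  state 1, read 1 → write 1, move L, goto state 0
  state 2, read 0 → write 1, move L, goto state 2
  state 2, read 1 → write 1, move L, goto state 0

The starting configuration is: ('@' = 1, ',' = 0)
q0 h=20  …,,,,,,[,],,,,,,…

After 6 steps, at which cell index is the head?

gen 0: q0 h=20  …,,,,,,[,],,,,,,…
gen 1: q1 h=19  …,,,,,,[,],,,,,,…
gen 2: q0 h=18  …,,,,,,[,]@,,,,,…
gen 3: q1 h=17  …,,,,,,[,],@,,,,…
gen 4: q0 h=16  …,,,,,,[,]@,@,,,…
gen 5: q1 h=15  …,,,,,,[,],@,@,,…
gen 6: q0 h=14  …,,,,,,[,]@,@,@,…

14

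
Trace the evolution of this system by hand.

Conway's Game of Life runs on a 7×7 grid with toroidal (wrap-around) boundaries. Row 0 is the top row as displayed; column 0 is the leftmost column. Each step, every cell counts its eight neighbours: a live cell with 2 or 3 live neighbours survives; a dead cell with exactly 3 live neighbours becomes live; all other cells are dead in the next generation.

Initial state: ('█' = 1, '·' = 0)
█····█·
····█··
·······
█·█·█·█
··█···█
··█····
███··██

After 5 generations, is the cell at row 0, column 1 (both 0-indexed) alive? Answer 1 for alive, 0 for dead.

0

t=0: █····█·
····█··
·······
█·█·█·█
··█···█
··█····
███··██
t=1: █···██·
·······
···█·█·
██·█·██
█·█··██
··██·█·
█·█··█·
t=2: ·█··██·
·····██
█·█··█·
·█·█···
·······
█·██·█·
··█··█·
t=3: ····█··
██·····
███·██·
·██····
·█·██··
·████·█
··█··█·
t=4: ·█·····
█·█████
···█··█
·····█·
····██·
██·····
·██··█·
t=5: ·······
███████
█·██···
·····██
····███
███·███
··█····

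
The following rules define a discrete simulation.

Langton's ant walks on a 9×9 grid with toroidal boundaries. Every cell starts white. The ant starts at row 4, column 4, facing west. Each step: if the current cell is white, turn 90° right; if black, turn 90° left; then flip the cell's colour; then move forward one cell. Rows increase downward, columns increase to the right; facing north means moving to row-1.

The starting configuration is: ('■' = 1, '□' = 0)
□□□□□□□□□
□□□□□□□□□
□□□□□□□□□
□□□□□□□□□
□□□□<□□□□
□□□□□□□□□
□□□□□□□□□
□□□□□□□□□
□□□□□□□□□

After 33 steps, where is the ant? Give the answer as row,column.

5,6

t=0: □□□□□□□□□
□□□□□□□□□
□□□□□□□□□
□□□□□□□□□
□□□□<□□□□
□□□□□□□□□
□□□□□□□□□
□□□□□□□□□
□□□□□□□□□
t=1: □□□□□□□□□
□□□□□□□□□
□□□□□□□□□
□□□□^□□□□
□□□□■□□□□
□□□□□□□□□
□□□□□□□□□
□□□□□□□□□
□□□□□□□□□
t=2: □□□□□□□□□
□□□□□□□□□
□□□□□□□□□
□□□□■>□□□
□□□□■□□□□
□□□□□□□□□
□□□□□□□□□
□□□□□□□□□
□□□□□□□□□
t=3: □□□□□□□□□
□□□□□□□□□
□□□□□□□□□
□□□□■■□□□
□□□□■v□□□
□□□□□□□□□
□□□□□□□□□
□□□□□□□□□
□□□□□□□□□
t=4: □□□□□□□□□
□□□□□□□□□
□□□□□□□□□
□□□□■■□□□
□□□□<■□□□
□□□□□□□□□
□□□□□□□□□
□□□□□□□□□
□□□□□□□□□
t=5: □□□□□□□□□
□□□□□□□□□
□□□□□□□□□
□□□□■■□□□
□□□□□■□□□
□□□□v□□□□
□□□□□□□□□
□□□□□□□□□
□□□□□□□□□
t=6: □□□□□□□□□
□□□□□□□□□
□□□□□□□□□
□□□□■■□□□
□□□□□■□□□
□□□<■□□□□
□□□□□□□□□
□□□□□□□□□
□□□□□□□□□
t=7: □□□□□□□□□
□□□□□□□□□
□□□□□□□□□
□□□□■■□□□
□□□^□■□□□
□□□■■□□□□
□□□□□□□□□
□□□□□□□□□
□□□□□□□□□
t=8: □□□□□□□□□
□□□□□□□□□
□□□□□□□□□
□□□□■■□□□
□□□■>■□□□
□□□■■□□□□
□□□□□□□□□
□□□□□□□□□
□□□□□□□□□
t=9: □□□□□□□□□
□□□□□□□□□
□□□□□□□□□
□□□□■■□□□
□□□■■■□□□
□□□■v□□□□
□□□□□□□□□
□□□□□□□□□
□□□□□□□□□
t=10: □□□□□□□□□
□□□□□□□□□
□□□□□□□□□
□□□□■■□□□
□□□■■■□□□
□□□■□>□□□
□□□□□□□□□
□□□□□□□□□
□□□□□□□□□
t=11: □□□□□□□□□
□□□□□□□□□
□□□□□□□□□
□□□□■■□□□
□□□■■■□□□
□□□■□■□□□
□□□□□v□□□
□□□□□□□□□
□□□□□□□□□
t=12: □□□□□□□□□
□□□□□□□□□
□□□□□□□□□
□□□□■■□□□
□□□■■■□□□
□□□■□■□□□
□□□□<■□□□
□□□□□□□□□
□□□□□□□□□
t=13: □□□□□□□□□
□□□□□□□□□
□□□□□□□□□
□□□□■■□□□
□□□■■■□□□
□□□■^■□□□
□□□□■■□□□
□□□□□□□□□
□□□□□□□□□
t=14: □□□□□□□□□
□□□□□□□□□
□□□□□□□□□
□□□□■■□□□
□□□■■■□□□
□□□■■>□□□
□□□□■■□□□
□□□□□□□□□
□□□□□□□□□
t=15: □□□□□□□□□
□□□□□□□□□
□□□□□□□□□
□□□□■■□□□
□□□■■^□□□
□□□■■□□□□
□□□□■■□□□
□□□□□□□□□
□□□□□□□□□
t=16: □□□□□□□□□
□□□□□□□□□
□□□□□□□□□
□□□□■■□□□
□□□■<□□□□
□□□■■□□□□
□□□□■■□□□
□□□□□□□□□
□□□□□□□□□
t=17: □□□□□□□□□
□□□□□□□□□
□□□□□□□□□
□□□□■■□□□
□□□■□□□□□
□□□■v□□□□
□□□□■■□□□
□□□□□□□□□
□□□□□□□□□
t=18: □□□□□□□□□
□□□□□□□□□
□□□□□□□□□
□□□□■■□□□
□□□■□□□□□
□□□■□>□□□
□□□□■■□□□
□□□□□□□□□
□□□□□□□□□
t=19: □□□□□□□□□
□□□□□□□□□
□□□□□□□□□
□□□□■■□□□
□□□■□□□□□
□□□■□■□□□
□□□□■v□□□
□□□□□□□□□
□□□□□□□□□
t=20: □□□□□□□□□
□□□□□□□□□
□□□□□□□□□
□□□□■■□□□
□□□■□□□□□
□□□■□■□□□
□□□□■□>□□
□□□□□□□□□
□□□□□□□□□
t=21: □□□□□□□□□
□□□□□□□□□
□□□□□□□□□
□□□□■■□□□
□□□■□□□□□
□□□■□■□□□
□□□□■□■□□
□□□□□□v□□
□□□□□□□□□
t=22: □□□□□□□□□
□□□□□□□□□
□□□□□□□□□
□□□□■■□□□
□□□■□□□□□
□□□■□■□□□
□□□□■□■□□
□□□□□<■□□
□□□□□□□□□
t=23: □□□□□□□□□
□□□□□□□□□
□□□□□□□□□
□□□□■■□□□
□□□■□□□□□
□□□■□■□□□
□□□□■^■□□
□□□□□■■□□
□□□□□□□□□
t=24: □□□□□□□□□
□□□□□□□□□
□□□□□□□□□
□□□□■■□□□
□□□■□□□□□
□□□■□■□□□
□□□□■■>□□
□□□□□■■□□
□□□□□□□□□
t=25: □□□□□□□□□
□□□□□□□□□
□□□□□□□□□
□□□□■■□□□
□□□■□□□□□
□□□■□■^□□
□□□□■■□□□
□□□□□■■□□
□□□□□□□□□
t=26: □□□□□□□□□
□□□□□□□□□
□□□□□□□□□
□□□□■■□□□
□□□■□□□□□
□□□■□■■>□
□□□□■■□□□
□□□□□■■□□
□□□□□□□□□
t=27: □□□□□□□□□
□□□□□□□□□
□□□□□□□□□
□□□□■■□□□
□□□■□□□□□
□□□■□■■■□
□□□□■■□v□
□□□□□■■□□
□□□□□□□□□
t=28: □□□□□□□□□
□□□□□□□□□
□□□□□□□□□
□□□□■■□□□
□□□■□□□□□
□□□■□■■■□
□□□□■■<■□
□□□□□■■□□
□□□□□□□□□
t=29: □□□□□□□□□
□□□□□□□□□
□□□□□□□□□
□□□□■■□□□
□□□■□□□□□
□□□■□■^■□
□□□□■■■■□
□□□□□■■□□
□□□□□□□□□
t=30: □□□□□□□□□
□□□□□□□□□
□□□□□□□□□
□□□□■■□□□
□□□■□□□□□
□□□■□<□■□
□□□□■■■■□
□□□□□■■□□
□□□□□□□□□
t=31: □□□□□□□□□
□□□□□□□□□
□□□□□□□□□
□□□□■■□□□
□□□■□□□□□
□□□■□□□■□
□□□□■v■■□
□□□□□■■□□
□□□□□□□□□
t=32: □□□□□□□□□
□□□□□□□□□
□□□□□□□□□
□□□□■■□□□
□□□■□□□□□
□□□■□□□■□
□□□□■□>■□
□□□□□■■□□
□□□□□□□□□
t=33: □□□□□□□□□
□□□□□□□□□
□□□□□□□□□
□□□□■■□□□
□□□■□□□□□
□□□■□□^■□
□□□□■□□■□
□□□□□■■□□
□□□□□□□□□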